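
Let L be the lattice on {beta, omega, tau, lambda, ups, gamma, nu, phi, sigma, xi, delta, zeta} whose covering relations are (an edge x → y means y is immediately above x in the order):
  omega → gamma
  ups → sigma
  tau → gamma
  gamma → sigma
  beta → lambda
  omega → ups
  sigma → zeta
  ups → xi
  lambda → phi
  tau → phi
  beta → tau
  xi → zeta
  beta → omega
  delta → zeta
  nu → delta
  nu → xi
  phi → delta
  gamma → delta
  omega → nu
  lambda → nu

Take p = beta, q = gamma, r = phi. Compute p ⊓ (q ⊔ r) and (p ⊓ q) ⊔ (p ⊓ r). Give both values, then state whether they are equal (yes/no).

beta; beta; yes

q ⊔ r = delta, so p ⊓ (q ⊔ r) = beta ⊓ delta = beta.
p ⊓ q = beta and p ⊓ r = beta, so (p ⊓ q) ⊔ (p ⊓ r) = beta ⊔ beta = beta.
Equal: yes.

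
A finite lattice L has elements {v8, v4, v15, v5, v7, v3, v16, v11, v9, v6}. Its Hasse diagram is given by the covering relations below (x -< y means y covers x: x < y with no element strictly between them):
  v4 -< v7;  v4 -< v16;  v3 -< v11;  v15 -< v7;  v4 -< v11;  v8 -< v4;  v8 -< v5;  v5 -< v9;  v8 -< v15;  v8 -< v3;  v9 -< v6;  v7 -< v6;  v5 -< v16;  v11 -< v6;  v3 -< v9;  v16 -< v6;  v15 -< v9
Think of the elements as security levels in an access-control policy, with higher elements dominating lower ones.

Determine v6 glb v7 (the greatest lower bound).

v7

Common lower bounds of {v6, v7}: v15, v4, v7, v8.
The greatest among these is v7.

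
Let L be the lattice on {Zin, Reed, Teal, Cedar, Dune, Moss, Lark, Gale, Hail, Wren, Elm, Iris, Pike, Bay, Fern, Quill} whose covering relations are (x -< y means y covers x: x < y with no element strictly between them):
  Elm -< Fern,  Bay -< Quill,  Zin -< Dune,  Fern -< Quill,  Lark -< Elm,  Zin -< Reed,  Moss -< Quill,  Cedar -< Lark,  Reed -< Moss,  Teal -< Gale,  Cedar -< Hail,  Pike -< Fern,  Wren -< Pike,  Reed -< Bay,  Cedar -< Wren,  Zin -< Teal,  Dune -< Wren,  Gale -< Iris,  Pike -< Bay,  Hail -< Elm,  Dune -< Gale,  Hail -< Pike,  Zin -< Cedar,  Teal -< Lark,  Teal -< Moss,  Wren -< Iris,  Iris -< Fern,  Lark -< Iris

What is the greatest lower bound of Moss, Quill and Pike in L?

Zin

Common lower bounds of {Moss, Quill, Pike}: Zin.
The greatest among these is Zin.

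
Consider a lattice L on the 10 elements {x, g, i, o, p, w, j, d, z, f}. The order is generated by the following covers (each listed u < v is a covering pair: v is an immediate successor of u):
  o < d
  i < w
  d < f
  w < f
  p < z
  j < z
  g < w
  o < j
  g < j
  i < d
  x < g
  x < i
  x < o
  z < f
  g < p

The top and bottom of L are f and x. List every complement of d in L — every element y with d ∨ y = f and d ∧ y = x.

g, p

Need y with d ∨ y = f and d ∧ y = x.
Checking each element gives: g, p.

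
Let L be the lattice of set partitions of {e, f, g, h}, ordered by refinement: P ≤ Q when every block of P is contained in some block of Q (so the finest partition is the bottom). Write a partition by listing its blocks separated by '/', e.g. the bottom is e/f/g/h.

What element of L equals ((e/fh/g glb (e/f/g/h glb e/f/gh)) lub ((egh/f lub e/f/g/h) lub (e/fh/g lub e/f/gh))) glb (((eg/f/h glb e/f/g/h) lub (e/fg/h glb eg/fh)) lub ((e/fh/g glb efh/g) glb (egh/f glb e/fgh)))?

e/f/g/h

e/f/g/h ∧ e/f/gh = e/f/g/h
e/fh/g ∧ e/f/g/h = e/f/g/h
egh/f ∨ e/f/g/h = egh/f
e/fh/g ∨ e/f/gh = e/fgh
egh/f ∨ e/fgh = efgh
e/f/g/h ∨ efgh = efgh
eg/f/h ∧ e/f/g/h = e/f/g/h
e/fg/h ∧ eg/fh = e/f/g/h
e/f/g/h ∨ e/f/g/h = e/f/g/h
e/fh/g ∧ efh/g = e/fh/g
egh/f ∧ e/fgh = e/f/gh
e/fh/g ∧ e/f/gh = e/f/g/h
e/f/g/h ∨ e/f/g/h = e/f/g/h
efgh ∧ e/f/g/h = e/f/g/h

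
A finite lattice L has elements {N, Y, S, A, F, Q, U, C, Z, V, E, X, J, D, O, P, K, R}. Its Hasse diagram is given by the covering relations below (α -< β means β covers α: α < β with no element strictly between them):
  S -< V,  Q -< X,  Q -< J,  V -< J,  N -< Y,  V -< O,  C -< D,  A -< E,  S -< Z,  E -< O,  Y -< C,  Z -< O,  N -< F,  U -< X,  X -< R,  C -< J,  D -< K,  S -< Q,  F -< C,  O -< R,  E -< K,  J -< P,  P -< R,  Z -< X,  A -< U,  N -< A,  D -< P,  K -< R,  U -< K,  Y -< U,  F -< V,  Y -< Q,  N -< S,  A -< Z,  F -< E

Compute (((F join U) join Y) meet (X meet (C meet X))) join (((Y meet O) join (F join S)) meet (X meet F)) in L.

F ∨ U = K
K ∨ Y = K
C ∧ X = Y
X ∧ Y = Y
K ∧ Y = Y
Y ∧ O = N
F ∨ S = V
N ∨ V = V
X ∧ F = N
V ∧ N = N
Y ∨ N = Y

Y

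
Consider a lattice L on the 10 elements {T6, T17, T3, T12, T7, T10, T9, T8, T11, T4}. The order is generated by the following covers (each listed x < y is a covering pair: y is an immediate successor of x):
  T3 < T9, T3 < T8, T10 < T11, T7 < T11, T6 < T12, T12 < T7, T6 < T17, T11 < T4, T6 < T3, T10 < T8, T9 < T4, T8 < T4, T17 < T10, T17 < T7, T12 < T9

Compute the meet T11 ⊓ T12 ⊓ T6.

T6

Common lower bounds of {T11, T12, T6}: T6.
The greatest among these is T6.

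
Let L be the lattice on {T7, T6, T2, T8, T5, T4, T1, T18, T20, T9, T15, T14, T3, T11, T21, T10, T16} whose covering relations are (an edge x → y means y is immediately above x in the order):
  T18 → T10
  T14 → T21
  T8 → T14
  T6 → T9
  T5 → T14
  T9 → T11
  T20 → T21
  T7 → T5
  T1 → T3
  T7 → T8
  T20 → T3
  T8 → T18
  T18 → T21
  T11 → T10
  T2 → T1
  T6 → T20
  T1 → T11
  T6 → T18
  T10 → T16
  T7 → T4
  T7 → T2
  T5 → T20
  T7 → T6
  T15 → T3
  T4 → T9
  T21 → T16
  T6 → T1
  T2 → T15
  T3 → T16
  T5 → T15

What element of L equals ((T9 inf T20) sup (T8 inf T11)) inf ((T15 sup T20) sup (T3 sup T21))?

T6

T9 ∧ T20 = T6
T8 ∧ T11 = T7
T6 ∨ T7 = T6
T15 ∨ T20 = T3
T3 ∨ T21 = T16
T3 ∨ T16 = T16
T6 ∧ T16 = T6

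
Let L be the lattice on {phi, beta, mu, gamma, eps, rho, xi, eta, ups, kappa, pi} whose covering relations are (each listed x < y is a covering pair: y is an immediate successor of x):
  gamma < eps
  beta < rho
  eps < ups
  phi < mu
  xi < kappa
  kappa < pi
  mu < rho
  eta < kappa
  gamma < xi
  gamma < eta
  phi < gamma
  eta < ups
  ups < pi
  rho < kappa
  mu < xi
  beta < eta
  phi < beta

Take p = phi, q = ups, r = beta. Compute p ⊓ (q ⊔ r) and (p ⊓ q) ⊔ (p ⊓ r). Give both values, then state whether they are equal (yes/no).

q ⊔ r = ups, so p ⊓ (q ⊔ r) = phi ⊓ ups = phi.
p ⊓ q = phi and p ⊓ r = phi, so (p ⊓ q) ⊔ (p ⊓ r) = phi ⊔ phi = phi.
Equal: yes.

phi; phi; yes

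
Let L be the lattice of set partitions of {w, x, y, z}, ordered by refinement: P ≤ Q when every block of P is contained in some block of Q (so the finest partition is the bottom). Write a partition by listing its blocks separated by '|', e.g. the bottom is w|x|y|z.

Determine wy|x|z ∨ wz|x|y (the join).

wyz|x

The join of wy|x|z and wz|x|y merges any blocks that overlap across the partitions, giving wyz|x.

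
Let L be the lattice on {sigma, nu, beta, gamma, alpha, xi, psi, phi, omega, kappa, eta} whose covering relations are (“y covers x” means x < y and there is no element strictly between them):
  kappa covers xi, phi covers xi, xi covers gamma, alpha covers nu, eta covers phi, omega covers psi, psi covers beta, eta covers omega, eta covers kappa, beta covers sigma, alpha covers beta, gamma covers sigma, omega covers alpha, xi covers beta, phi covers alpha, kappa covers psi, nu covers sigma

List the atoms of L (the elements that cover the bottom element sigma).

The atoms are exactly the elements that cover sigma: beta, gamma, nu.

beta, gamma, nu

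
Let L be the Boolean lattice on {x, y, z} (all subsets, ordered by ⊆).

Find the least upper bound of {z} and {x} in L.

Under ⊆, join is union: {z} ∪ {x} = {x,z}.

{x,z}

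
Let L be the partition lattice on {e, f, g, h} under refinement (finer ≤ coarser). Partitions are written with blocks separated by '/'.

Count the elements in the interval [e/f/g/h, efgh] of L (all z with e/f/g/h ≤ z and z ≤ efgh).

The interval [e/f/g/h, efgh] = {e/f/g/h, e/f/gh, e/fg/h, e/fgh, e/fh/g, ef/g/h, ef/gh, efg/h, efgh, efh/g, eg/f/h, eg/fh, egh/f, eh/f/g, eh/fg}, which has 15 elements.

15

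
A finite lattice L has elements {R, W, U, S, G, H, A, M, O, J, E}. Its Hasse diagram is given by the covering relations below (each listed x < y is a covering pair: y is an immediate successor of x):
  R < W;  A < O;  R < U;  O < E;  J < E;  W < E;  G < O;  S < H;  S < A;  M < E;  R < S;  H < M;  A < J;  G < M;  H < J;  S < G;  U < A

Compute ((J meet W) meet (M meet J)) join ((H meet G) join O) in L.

O

J ∧ W = R
M ∧ J = H
R ∧ H = R
H ∧ G = S
S ∨ O = O
R ∨ O = O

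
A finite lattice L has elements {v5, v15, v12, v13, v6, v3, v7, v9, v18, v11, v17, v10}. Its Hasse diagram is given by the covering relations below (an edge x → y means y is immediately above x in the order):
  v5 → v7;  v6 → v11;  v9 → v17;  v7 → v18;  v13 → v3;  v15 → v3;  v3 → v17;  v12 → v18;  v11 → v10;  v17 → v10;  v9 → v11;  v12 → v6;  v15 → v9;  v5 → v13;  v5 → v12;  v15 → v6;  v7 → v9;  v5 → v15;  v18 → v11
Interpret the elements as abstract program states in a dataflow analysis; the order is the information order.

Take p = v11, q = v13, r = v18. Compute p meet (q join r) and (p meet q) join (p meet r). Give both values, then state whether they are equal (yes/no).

v11; v18; no

q join r = v10, so p meet (q join r) = v11 meet v10 = v11.
p meet q = v5 and p meet r = v18, so (p meet q) join (p meet r) = v5 join v18 = v18.
Equal: no.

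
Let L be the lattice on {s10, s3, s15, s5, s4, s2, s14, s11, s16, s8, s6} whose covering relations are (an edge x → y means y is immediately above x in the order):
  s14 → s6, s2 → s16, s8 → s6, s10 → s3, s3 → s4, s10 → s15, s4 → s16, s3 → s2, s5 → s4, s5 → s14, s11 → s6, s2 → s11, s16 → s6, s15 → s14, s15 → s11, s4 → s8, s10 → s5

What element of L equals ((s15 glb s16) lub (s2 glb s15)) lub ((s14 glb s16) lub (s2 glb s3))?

s15 ∧ s16 = s10
s2 ∧ s15 = s10
s10 ∨ s10 = s10
s14 ∧ s16 = s5
s2 ∧ s3 = s3
s5 ∨ s3 = s4
s10 ∨ s4 = s4

s4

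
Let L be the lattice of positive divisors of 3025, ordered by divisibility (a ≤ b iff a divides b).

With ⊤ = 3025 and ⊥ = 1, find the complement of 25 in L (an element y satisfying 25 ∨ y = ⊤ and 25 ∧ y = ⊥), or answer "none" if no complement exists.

121

Need y with 25 ∨ y = 3025 and 25 ∧ y = 1.
Checking each element gives: 121.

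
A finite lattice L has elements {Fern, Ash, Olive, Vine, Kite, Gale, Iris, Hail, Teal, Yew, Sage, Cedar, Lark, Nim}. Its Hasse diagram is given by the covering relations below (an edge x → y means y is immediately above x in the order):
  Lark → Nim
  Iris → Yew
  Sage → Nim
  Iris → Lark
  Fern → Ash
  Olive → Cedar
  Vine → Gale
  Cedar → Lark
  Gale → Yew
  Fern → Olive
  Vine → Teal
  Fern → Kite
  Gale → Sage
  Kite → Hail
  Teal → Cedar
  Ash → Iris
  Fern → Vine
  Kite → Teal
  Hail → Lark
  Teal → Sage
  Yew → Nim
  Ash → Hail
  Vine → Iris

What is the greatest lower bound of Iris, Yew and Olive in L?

Fern

Common lower bounds of {Iris, Yew, Olive}: Fern.
The greatest among these is Fern.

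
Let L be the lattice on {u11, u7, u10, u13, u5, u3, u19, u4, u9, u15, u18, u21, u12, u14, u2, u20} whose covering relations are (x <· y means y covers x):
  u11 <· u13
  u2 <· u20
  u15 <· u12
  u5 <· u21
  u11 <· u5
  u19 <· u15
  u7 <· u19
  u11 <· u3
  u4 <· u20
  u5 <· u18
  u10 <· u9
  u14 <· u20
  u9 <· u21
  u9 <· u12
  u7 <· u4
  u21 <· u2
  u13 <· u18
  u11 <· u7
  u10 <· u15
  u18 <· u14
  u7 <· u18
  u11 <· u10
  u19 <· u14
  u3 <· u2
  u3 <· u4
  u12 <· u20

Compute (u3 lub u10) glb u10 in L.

u3 ∨ u10 = u2
u2 ∧ u10 = u10

u10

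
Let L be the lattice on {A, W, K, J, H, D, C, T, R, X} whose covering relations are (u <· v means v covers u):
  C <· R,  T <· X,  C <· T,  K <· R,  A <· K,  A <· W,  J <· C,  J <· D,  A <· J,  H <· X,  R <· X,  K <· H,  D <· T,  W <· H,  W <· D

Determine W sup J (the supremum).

Common upper bounds of {W, J}: D, T, X.
The least among these is D.

D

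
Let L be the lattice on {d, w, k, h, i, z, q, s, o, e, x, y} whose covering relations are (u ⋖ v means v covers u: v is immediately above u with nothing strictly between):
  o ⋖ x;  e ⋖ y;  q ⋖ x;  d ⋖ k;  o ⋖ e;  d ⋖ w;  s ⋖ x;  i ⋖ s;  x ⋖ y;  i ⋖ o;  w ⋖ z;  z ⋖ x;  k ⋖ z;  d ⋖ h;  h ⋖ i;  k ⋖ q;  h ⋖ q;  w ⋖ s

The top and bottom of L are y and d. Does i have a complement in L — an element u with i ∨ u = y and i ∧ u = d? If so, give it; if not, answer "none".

For every candidate u, either i ∨ u ≠ y or i ∧ u ≠ d; no complement exists.

none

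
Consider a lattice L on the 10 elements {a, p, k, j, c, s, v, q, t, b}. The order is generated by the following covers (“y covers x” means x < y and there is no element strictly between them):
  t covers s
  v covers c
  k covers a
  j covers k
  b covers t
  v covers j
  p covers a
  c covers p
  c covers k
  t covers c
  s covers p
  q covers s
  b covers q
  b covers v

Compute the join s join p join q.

q

Common upper bounds of {s, p, q}: b, q.
The least among these is q.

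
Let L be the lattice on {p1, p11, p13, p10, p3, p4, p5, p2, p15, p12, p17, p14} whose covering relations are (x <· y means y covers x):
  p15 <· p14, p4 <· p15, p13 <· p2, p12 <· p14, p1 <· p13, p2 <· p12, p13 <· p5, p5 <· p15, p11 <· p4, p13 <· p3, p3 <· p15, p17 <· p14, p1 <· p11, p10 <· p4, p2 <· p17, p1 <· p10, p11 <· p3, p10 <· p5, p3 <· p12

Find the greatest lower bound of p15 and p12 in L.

Common lower bounds of {p15, p12}: p1, p11, p13, p3.
The greatest among these is p3.

p3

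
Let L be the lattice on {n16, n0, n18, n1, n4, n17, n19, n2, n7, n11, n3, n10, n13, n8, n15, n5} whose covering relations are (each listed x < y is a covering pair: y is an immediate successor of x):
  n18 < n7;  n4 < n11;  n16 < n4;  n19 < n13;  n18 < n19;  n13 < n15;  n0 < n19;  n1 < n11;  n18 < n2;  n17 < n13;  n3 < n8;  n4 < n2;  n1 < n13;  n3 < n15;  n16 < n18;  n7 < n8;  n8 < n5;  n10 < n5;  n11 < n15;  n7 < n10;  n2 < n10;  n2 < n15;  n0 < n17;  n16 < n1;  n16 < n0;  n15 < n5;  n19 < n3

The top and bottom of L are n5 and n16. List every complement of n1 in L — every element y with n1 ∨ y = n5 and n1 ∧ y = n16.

n10, n7, n8

Need y with n1 ∨ y = n5 and n1 ∧ y = n16.
Checking each element gives: n10, n7, n8.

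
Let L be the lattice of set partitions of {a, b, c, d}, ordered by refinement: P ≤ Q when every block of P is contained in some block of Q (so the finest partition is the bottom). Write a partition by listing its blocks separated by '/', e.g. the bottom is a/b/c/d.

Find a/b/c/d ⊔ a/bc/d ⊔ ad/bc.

The join of a/b/c/d, a/bc/d, ad/bc merges any blocks that overlap across the partitions, giving ad/bc.

ad/bc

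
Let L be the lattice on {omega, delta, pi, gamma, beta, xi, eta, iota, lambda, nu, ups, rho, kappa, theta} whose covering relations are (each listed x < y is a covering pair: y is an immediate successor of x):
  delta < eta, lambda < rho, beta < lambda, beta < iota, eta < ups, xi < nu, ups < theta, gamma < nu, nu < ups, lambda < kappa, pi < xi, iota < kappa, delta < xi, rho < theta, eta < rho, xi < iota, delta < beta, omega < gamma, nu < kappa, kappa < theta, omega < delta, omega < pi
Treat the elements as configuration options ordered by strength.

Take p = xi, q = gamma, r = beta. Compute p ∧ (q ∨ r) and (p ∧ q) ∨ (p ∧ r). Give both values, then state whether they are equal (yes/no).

q ∨ r = kappa, so p ∧ (q ∨ r) = xi ∧ kappa = xi.
p ∧ q = omega and p ∧ r = delta, so (p ∧ q) ∨ (p ∧ r) = omega ∨ delta = delta.
Equal: no.

xi; delta; no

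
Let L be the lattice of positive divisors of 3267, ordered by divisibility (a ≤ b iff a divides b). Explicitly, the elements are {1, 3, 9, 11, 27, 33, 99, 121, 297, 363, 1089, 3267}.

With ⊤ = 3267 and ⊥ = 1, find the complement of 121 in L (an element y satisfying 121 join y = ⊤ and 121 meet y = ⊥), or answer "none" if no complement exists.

27

Need y with 121 ∨ y = 3267 and 121 ∧ y = 1.
Checking each element gives: 27.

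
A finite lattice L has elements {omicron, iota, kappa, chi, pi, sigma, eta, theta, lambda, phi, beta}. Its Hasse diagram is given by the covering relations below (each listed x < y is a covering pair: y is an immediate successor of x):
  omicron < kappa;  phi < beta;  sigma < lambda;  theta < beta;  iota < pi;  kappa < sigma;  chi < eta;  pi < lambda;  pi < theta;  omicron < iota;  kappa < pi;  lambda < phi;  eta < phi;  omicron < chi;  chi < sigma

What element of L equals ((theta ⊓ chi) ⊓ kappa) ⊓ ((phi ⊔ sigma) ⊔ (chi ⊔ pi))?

omicron

theta ∧ chi = omicron
omicron ∧ kappa = omicron
phi ∨ sigma = phi
chi ∨ pi = lambda
phi ∨ lambda = phi
omicron ∧ phi = omicron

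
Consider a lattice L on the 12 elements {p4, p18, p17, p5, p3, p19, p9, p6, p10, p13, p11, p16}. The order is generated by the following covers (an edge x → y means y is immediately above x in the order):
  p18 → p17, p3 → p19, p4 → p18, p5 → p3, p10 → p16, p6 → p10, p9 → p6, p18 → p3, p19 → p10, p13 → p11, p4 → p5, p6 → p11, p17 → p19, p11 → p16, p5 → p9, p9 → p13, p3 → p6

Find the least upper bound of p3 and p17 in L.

p19

Common upper bounds of {p3, p17}: p10, p16, p19.
The least among these is p19.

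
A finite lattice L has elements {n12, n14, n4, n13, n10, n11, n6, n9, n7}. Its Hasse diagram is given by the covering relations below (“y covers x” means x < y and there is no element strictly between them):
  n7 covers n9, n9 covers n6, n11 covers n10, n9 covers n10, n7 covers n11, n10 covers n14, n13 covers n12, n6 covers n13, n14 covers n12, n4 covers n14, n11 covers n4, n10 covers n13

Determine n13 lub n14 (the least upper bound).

n10

Common upper bounds of {n13, n14}: n10, n11, n7, n9.
The least among these is n10.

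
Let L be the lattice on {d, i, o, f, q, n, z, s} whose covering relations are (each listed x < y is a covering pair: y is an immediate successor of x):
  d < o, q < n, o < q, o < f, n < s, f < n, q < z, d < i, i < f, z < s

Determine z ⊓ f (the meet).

Common lower bounds of {z, f}: d, o.
The greatest among these is o.

o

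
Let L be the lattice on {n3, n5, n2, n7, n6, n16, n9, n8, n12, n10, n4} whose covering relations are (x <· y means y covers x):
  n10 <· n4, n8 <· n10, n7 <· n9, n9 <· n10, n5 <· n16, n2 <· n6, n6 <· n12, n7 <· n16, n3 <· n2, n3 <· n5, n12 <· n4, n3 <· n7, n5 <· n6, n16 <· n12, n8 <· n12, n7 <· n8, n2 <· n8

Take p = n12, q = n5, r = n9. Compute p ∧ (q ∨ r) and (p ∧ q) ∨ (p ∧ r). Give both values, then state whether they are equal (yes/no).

q ∨ r = n4, so p ∧ (q ∨ r) = n12 ∧ n4 = n12.
p ∧ q = n5 and p ∧ r = n7, so (p ∧ q) ∨ (p ∧ r) = n5 ∨ n7 = n16.
Equal: no.

n12; n16; no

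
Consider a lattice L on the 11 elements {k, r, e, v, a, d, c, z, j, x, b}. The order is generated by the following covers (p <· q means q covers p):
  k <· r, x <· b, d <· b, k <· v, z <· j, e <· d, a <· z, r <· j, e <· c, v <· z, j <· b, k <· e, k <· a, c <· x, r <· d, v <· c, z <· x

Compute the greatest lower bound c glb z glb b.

v

Common lower bounds of {c, z, b}: k, v.
The greatest among these is v.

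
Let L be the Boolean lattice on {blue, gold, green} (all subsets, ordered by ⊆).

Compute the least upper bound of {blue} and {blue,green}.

{blue,green}

Under ⊆, join is union: {blue} ∪ {blue,green} = {blue,green}.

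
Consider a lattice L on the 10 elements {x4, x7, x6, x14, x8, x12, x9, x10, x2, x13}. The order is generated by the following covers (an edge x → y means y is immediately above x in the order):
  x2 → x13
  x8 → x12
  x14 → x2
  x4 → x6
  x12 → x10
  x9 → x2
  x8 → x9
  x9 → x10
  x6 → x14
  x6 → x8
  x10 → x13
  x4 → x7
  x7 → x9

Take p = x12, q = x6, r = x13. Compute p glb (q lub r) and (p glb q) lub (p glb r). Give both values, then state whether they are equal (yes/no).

x12; x12; yes

q lub r = x13, so p glb (q lub r) = x12 glb x13 = x12.
p glb q = x6 and p glb r = x12, so (p glb q) lub (p glb r) = x6 lub x12 = x12.
Equal: yes.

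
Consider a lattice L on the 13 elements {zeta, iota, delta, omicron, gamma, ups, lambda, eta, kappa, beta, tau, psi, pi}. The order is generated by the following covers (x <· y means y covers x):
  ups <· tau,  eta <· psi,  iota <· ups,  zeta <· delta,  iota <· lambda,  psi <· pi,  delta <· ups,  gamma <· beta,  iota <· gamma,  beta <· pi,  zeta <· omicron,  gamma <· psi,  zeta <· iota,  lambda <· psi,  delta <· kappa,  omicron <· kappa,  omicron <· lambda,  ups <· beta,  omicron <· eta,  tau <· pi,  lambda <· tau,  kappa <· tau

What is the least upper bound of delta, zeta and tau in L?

Common upper bounds of {delta, zeta, tau}: pi, tau.
The least among these is tau.

tau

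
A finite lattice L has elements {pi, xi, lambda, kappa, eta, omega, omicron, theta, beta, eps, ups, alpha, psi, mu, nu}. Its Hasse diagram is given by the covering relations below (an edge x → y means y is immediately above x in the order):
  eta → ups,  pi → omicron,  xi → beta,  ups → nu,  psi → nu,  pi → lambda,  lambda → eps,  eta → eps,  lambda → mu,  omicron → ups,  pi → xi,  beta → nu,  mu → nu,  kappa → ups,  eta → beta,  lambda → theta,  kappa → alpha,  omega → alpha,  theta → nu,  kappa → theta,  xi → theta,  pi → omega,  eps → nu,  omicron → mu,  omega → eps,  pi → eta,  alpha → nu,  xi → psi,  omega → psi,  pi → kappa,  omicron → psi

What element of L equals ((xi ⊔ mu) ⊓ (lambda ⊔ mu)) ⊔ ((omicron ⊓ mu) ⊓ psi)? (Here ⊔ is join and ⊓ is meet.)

xi ∨ mu = nu
lambda ∨ mu = mu
nu ∧ mu = mu
omicron ∧ mu = omicron
omicron ∧ psi = omicron
mu ∨ omicron = mu

mu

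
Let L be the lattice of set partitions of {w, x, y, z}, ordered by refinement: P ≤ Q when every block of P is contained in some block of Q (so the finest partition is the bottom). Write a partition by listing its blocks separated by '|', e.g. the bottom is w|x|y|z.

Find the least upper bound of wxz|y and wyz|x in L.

The join of wxz|y and wyz|x merges any blocks that overlap across the partitions, giving wxyz.

wxyz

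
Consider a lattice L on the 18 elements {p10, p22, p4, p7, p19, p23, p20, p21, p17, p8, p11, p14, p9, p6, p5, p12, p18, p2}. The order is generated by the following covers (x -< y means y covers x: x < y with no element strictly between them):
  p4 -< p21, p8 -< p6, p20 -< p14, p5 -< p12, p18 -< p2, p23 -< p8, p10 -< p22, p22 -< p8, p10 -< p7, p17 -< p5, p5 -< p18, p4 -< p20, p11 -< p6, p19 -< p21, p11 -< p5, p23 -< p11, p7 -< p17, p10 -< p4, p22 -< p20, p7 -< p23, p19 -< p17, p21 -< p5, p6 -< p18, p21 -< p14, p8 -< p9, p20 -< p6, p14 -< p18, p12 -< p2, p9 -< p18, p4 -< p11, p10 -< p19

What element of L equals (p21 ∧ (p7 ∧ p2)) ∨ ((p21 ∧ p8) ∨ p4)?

p4

p7 ∧ p2 = p7
p21 ∧ p7 = p10
p21 ∧ p8 = p10
p10 ∨ p4 = p4
p10 ∨ p4 = p4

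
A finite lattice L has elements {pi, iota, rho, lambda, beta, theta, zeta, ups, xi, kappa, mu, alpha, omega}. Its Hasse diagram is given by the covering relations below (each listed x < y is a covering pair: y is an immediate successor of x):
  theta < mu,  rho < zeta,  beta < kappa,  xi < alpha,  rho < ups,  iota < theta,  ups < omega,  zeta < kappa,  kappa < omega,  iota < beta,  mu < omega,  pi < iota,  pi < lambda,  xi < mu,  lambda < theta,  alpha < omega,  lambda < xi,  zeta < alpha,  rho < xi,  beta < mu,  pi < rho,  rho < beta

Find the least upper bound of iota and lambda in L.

theta

Common upper bounds of {iota, lambda}: mu, omega, theta.
The least among these is theta.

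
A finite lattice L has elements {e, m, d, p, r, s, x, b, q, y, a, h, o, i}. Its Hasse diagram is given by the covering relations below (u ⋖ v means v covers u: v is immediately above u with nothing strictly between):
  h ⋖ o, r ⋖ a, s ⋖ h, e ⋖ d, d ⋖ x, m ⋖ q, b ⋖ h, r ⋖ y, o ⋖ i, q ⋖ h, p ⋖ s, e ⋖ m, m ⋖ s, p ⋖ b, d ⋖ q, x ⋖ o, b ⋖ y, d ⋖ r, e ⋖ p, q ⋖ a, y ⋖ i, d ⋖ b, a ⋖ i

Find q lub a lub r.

Common upper bounds of {q, a, r}: a, i.
The least among these is a.

a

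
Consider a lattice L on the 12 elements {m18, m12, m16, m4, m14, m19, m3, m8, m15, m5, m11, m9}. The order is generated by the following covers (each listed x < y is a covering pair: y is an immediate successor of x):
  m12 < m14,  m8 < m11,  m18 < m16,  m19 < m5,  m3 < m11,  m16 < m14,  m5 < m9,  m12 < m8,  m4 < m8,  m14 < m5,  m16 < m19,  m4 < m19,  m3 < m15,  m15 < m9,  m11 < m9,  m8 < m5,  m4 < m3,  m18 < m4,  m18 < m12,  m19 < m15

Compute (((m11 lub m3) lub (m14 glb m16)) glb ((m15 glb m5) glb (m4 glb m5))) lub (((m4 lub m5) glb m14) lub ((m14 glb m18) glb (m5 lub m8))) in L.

m5

m11 ∨ m3 = m11
m14 ∧ m16 = m16
m11 ∨ m16 = m9
m15 ∧ m5 = m19
m4 ∧ m5 = m4
m19 ∧ m4 = m4
m9 ∧ m4 = m4
m4 ∨ m5 = m5
m5 ∧ m14 = m14
m14 ∧ m18 = m18
m5 ∨ m8 = m5
m18 ∧ m5 = m18
m14 ∨ m18 = m14
m4 ∨ m14 = m5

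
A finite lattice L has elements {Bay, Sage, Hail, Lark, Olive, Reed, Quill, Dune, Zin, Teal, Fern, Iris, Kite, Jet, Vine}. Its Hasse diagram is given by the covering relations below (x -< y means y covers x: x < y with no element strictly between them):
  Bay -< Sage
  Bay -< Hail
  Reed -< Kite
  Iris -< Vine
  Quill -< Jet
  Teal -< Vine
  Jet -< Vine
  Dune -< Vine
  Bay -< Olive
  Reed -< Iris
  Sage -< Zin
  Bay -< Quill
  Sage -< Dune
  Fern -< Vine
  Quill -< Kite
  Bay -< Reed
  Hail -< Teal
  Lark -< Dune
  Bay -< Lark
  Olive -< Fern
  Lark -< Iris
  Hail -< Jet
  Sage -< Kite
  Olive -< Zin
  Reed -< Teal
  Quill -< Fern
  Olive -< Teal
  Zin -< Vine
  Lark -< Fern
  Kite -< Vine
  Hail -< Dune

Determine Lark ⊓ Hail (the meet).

Bay

Common lower bounds of {Lark, Hail}: Bay.
The greatest among these is Bay.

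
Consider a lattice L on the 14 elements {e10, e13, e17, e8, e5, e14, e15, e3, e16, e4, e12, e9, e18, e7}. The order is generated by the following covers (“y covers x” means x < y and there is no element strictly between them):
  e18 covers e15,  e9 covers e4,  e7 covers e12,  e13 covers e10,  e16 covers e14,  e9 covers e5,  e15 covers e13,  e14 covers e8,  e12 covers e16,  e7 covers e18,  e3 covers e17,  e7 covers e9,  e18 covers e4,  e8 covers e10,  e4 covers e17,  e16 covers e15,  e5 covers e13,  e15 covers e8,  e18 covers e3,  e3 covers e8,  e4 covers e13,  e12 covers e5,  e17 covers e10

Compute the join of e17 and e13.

e4

Common upper bounds of {e17, e13}: e18, e4, e7, e9.
The least among these is e4.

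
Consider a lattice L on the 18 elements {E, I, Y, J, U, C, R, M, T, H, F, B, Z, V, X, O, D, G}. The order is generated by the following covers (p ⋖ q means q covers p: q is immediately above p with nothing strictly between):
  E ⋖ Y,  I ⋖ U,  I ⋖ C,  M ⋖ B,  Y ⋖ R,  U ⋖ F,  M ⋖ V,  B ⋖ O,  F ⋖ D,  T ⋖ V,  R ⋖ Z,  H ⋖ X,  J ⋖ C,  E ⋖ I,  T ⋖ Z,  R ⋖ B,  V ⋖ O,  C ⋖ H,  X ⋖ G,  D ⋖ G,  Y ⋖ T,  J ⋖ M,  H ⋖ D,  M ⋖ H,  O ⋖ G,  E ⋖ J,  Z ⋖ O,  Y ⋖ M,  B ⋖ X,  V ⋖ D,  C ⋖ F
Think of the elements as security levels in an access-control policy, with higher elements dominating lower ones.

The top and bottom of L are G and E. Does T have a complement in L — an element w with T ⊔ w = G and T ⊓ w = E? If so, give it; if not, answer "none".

For every candidate w, either T ∨ w ≠ G or T ∧ w ≠ E; no complement exists.

none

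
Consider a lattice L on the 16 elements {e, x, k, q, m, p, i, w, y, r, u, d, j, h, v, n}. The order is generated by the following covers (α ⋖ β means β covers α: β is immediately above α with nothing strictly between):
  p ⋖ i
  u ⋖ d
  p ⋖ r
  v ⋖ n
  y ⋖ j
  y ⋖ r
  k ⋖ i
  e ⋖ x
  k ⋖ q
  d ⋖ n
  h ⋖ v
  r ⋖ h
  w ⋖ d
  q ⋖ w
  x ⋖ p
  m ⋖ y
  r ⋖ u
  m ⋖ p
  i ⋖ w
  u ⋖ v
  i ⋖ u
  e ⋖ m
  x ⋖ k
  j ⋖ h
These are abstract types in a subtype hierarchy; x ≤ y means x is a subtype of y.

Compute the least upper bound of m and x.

Common upper bounds of {m, x}: d, h, i, n, p, r, u, v, w.
The least among these is p.

p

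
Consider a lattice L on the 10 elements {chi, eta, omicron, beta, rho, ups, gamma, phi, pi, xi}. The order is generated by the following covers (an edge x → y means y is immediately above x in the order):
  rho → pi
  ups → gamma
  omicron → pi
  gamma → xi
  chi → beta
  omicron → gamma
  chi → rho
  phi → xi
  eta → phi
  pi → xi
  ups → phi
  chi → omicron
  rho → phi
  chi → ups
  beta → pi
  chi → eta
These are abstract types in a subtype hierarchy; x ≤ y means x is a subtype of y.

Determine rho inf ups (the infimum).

Common lower bounds of {rho, ups}: chi.
The greatest among these is chi.

chi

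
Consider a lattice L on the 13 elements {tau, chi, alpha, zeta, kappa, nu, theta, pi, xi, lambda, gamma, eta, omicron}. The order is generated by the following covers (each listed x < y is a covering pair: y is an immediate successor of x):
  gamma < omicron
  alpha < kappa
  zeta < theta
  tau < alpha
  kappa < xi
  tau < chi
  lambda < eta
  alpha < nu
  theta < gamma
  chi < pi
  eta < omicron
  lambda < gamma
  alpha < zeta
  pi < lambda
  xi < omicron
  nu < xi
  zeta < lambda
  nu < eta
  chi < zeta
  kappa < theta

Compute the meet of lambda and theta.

Common lower bounds of {lambda, theta}: alpha, chi, tau, zeta.
The greatest among these is zeta.

zeta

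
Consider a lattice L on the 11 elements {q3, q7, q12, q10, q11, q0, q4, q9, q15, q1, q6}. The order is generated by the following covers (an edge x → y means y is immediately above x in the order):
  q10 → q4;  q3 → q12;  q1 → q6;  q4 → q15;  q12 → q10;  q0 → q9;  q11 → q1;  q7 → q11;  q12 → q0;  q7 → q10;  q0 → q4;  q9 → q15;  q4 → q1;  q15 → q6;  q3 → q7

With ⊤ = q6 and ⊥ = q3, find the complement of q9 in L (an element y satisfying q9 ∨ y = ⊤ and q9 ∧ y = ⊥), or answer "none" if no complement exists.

q11

Need y with q9 ∨ y = q6 and q9 ∧ y = q3.
Checking each element gives: q11.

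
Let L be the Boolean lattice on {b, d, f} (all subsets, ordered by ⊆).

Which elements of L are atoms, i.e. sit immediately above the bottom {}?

The atoms are exactly the elements that cover {}: {b}, {d}, {f}.

{b}, {d}, {f}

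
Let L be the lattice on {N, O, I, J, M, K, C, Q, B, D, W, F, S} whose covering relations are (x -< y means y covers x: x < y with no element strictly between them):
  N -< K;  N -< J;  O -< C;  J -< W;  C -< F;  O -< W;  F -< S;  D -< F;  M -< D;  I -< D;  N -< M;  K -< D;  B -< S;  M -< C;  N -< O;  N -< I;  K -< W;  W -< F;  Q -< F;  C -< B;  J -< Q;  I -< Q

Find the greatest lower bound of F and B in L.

Common lower bounds of {F, B}: C, M, N, O.
The greatest among these is C.

C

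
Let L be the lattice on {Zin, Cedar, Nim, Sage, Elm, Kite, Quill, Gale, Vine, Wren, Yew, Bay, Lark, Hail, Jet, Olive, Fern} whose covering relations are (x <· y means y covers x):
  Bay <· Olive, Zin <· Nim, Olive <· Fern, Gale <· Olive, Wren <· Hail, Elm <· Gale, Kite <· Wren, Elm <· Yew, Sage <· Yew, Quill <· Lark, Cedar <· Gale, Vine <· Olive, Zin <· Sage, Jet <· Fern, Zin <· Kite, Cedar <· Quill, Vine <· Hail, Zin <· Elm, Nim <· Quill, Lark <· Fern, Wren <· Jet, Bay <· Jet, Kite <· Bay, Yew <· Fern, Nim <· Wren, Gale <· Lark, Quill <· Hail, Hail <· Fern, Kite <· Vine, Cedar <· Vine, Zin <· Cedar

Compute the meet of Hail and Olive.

Vine

Common lower bounds of {Hail, Olive}: Cedar, Kite, Vine, Zin.
The greatest among these is Vine.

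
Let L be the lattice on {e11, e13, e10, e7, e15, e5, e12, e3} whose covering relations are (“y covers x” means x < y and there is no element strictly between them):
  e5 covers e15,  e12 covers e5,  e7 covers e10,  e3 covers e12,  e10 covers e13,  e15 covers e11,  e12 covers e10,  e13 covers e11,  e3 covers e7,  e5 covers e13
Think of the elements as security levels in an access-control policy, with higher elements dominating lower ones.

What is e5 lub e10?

Common upper bounds of {e5, e10}: e12, e3.
The least among these is e12.

e12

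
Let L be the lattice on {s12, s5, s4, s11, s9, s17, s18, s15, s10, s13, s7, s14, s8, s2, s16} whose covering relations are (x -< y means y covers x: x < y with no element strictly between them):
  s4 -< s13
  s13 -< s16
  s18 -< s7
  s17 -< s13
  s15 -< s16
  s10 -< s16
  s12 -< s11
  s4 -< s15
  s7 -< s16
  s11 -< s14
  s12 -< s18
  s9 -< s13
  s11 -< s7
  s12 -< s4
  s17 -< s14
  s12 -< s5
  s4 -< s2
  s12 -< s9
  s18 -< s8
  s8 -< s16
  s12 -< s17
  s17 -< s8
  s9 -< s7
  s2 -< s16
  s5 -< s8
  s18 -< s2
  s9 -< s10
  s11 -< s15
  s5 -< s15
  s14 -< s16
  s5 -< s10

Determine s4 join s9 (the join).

s13

Common upper bounds of {s4, s9}: s13, s16.
The least among these is s13.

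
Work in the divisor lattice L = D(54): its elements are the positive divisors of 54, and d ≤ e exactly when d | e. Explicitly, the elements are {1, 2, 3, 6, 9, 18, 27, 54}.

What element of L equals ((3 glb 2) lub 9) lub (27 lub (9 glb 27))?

27

3 ∧ 2 = 1
1 ∨ 9 = 9
9 ∧ 27 = 9
27 ∨ 9 = 27
9 ∨ 27 = 27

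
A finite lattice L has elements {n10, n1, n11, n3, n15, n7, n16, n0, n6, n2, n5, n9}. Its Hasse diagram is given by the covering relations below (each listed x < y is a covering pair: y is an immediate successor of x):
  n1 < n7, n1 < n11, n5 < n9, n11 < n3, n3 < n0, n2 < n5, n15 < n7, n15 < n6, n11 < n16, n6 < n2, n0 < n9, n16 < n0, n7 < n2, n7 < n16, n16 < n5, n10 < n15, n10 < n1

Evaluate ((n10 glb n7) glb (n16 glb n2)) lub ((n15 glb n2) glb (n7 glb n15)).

n10 ∧ n7 = n10
n16 ∧ n2 = n7
n10 ∧ n7 = n10
n15 ∧ n2 = n15
n7 ∧ n15 = n15
n15 ∧ n15 = n15
n10 ∨ n15 = n15

n15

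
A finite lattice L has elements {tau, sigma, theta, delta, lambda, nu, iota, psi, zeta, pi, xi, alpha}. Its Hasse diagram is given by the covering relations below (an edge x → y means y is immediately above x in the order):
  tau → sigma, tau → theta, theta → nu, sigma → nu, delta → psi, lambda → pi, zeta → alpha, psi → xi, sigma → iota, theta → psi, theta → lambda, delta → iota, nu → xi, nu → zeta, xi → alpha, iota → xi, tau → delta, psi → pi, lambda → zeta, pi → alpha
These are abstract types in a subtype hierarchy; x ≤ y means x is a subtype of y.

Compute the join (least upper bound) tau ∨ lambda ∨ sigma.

zeta

Common upper bounds of {tau, lambda, sigma}: alpha, zeta.
The least among these is zeta.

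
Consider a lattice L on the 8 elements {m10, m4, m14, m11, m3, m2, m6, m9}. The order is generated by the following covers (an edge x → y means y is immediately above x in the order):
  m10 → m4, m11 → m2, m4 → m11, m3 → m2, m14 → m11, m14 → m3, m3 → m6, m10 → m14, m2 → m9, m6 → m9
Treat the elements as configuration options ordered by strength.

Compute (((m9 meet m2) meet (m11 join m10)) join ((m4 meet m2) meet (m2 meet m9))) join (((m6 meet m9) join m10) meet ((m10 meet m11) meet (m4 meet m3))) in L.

m11

m9 ∧ m2 = m2
m11 ∨ m10 = m11
m2 ∧ m11 = m11
m4 ∧ m2 = m4
m2 ∧ m9 = m2
m4 ∧ m2 = m4
m11 ∨ m4 = m11
m6 ∧ m9 = m6
m6 ∨ m10 = m6
m10 ∧ m11 = m10
m4 ∧ m3 = m10
m10 ∧ m10 = m10
m6 ∧ m10 = m10
m11 ∨ m10 = m11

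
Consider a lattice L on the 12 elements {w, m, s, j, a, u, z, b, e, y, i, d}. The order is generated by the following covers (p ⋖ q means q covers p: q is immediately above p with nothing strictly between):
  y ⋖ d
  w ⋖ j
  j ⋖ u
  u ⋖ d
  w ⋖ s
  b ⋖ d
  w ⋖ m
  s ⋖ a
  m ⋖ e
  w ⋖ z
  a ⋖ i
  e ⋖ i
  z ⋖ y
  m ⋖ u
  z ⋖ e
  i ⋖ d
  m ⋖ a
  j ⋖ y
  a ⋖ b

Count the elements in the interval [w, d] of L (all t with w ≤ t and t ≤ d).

12

The interval [w, d] = {a, b, d, e, i, j, m, s, u, w, y, z}, which has 12 elements.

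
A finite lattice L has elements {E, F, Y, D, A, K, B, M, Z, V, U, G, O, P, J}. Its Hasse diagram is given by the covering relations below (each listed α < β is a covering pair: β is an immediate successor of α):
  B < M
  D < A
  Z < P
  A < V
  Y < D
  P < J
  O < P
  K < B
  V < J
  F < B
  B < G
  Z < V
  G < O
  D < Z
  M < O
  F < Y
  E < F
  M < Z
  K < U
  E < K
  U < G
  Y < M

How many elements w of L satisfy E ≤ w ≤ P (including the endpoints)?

The interval [E, P] = {B, D, E, F, G, K, M, O, P, U, Y, Z}, which has 12 elements.

12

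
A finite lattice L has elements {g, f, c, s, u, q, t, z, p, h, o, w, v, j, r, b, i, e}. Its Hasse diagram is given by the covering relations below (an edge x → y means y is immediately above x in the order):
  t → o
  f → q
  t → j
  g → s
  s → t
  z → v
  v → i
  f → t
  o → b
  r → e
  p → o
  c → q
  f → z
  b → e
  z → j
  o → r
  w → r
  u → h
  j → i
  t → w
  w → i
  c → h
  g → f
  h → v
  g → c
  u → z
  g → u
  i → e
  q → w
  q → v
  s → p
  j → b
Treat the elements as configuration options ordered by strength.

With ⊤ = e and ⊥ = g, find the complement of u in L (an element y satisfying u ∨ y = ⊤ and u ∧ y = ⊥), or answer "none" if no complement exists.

r

Need y with u ∨ y = e and u ∧ y = g.
Checking each element gives: r.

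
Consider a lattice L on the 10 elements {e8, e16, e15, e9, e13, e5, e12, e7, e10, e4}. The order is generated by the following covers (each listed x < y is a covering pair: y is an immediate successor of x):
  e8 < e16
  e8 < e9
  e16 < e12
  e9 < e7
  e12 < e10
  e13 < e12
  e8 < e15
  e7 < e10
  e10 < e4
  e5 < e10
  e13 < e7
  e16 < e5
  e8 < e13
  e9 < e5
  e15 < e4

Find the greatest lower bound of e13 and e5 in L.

e8

Common lower bounds of {e13, e5}: e8.
The greatest among these is e8.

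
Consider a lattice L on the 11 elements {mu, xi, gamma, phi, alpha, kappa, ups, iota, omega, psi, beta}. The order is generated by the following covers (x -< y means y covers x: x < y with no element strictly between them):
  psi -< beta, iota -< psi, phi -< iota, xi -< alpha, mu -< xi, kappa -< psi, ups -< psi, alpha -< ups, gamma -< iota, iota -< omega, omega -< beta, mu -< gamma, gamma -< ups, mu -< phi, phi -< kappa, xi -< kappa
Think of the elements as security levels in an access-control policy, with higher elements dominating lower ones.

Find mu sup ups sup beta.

Common upper bounds of {mu, ups, beta}: beta.
The least among these is beta.

beta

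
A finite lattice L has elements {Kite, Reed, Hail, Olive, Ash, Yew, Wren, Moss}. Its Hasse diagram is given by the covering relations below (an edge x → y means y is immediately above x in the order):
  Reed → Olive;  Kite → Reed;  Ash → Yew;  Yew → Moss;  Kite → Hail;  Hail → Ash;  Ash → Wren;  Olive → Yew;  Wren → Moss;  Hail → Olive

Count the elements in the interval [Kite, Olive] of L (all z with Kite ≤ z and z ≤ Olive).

4

The interval [Kite, Olive] = {Hail, Kite, Olive, Reed}, which has 4 elements.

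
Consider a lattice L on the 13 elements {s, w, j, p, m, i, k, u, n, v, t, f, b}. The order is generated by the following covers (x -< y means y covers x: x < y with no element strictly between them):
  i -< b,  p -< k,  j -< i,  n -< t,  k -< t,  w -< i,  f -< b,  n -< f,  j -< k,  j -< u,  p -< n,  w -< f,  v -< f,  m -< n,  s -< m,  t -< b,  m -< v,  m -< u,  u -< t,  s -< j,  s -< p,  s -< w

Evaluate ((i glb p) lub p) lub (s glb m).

p

i ∧ p = s
s ∨ p = p
s ∧ m = s
p ∨ s = p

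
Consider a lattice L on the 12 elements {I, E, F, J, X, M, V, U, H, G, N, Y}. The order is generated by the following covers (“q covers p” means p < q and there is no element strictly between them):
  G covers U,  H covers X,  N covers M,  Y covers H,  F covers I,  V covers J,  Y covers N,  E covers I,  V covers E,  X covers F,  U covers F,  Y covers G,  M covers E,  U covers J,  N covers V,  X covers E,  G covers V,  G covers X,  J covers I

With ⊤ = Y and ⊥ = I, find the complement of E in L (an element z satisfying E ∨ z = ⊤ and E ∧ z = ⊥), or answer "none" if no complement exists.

For every candidate z, either E ∨ z ≠ Y or E ∧ z ≠ I; no complement exists.

none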